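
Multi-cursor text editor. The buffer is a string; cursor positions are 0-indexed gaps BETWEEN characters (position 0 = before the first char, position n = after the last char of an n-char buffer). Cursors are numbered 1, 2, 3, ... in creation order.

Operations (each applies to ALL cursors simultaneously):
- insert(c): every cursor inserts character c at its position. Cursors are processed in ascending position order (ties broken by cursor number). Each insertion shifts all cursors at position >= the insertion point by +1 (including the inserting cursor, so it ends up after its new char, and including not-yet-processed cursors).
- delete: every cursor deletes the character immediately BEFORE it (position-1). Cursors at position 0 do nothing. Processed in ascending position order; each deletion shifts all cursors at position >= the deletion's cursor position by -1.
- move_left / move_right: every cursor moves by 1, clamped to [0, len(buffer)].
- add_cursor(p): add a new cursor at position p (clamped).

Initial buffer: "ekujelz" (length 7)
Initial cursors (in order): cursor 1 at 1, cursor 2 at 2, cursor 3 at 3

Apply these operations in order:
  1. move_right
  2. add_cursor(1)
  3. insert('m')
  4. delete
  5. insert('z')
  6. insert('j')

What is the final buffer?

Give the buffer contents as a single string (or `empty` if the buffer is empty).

After op 1 (move_right): buffer="ekujelz" (len 7), cursors c1@2 c2@3 c3@4, authorship .......
After op 2 (add_cursor(1)): buffer="ekujelz" (len 7), cursors c4@1 c1@2 c2@3 c3@4, authorship .......
After op 3 (insert('m')): buffer="emkmumjmelz" (len 11), cursors c4@2 c1@4 c2@6 c3@8, authorship .4.1.2.3...
After op 4 (delete): buffer="ekujelz" (len 7), cursors c4@1 c1@2 c2@3 c3@4, authorship .......
After op 5 (insert('z')): buffer="ezkzuzjzelz" (len 11), cursors c4@2 c1@4 c2@6 c3@8, authorship .4.1.2.3...
After op 6 (insert('j')): buffer="ezjkzjuzjjzjelz" (len 15), cursors c4@3 c1@6 c2@9 c3@12, authorship .44.11.22.33...

Answer: ezjkzjuzjjzjelz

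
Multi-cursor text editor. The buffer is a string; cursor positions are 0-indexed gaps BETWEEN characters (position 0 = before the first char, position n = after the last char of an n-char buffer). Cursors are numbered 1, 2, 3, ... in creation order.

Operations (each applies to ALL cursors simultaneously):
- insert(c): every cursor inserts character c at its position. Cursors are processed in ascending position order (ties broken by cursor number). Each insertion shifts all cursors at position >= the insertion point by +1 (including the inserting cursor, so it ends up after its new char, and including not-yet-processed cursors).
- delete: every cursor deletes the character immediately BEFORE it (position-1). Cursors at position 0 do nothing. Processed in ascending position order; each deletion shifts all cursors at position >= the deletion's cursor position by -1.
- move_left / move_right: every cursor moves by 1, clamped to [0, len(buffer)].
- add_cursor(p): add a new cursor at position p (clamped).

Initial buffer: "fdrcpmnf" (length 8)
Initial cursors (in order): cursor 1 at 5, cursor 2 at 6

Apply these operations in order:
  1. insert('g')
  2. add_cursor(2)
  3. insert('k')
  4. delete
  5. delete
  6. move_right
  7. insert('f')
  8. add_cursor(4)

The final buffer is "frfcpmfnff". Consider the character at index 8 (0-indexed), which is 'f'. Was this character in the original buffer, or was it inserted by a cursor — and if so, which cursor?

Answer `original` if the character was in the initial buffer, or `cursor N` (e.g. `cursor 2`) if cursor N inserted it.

After op 1 (insert('g')): buffer="fdrcpgmgnf" (len 10), cursors c1@6 c2@8, authorship .....1.2..
After op 2 (add_cursor(2)): buffer="fdrcpgmgnf" (len 10), cursors c3@2 c1@6 c2@8, authorship .....1.2..
After op 3 (insert('k')): buffer="fdkrcpgkmgknf" (len 13), cursors c3@3 c1@8 c2@11, authorship ..3...11.22..
After op 4 (delete): buffer="fdrcpgmgnf" (len 10), cursors c3@2 c1@6 c2@8, authorship .....1.2..
After op 5 (delete): buffer="frcpmnf" (len 7), cursors c3@1 c1@4 c2@5, authorship .......
After op 6 (move_right): buffer="frcpmnf" (len 7), cursors c3@2 c1@5 c2@6, authorship .......
After op 7 (insert('f')): buffer="frfcpmfnff" (len 10), cursors c3@3 c1@7 c2@9, authorship ..3...1.2.
After op 8 (add_cursor(4)): buffer="frfcpmfnff" (len 10), cursors c3@3 c4@4 c1@7 c2@9, authorship ..3...1.2.
Authorship (.=original, N=cursor N): . . 3 . . . 1 . 2 .
Index 8: author = 2

Answer: cursor 2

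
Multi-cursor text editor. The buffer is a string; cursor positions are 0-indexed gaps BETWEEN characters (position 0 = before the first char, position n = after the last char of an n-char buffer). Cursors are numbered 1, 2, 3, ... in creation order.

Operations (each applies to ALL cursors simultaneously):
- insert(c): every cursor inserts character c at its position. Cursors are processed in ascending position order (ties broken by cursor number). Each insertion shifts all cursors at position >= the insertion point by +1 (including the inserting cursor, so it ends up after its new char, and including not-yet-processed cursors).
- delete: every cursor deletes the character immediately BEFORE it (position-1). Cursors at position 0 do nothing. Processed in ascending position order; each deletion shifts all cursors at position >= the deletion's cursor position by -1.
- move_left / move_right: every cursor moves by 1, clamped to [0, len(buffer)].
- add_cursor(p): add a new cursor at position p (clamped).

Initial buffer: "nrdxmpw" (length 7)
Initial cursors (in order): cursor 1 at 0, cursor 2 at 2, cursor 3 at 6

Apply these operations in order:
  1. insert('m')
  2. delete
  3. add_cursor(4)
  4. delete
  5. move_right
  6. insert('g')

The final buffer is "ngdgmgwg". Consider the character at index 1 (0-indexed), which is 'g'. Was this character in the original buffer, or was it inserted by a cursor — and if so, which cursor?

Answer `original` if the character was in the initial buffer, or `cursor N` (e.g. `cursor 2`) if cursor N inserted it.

Answer: cursor 1

Derivation:
After op 1 (insert('m')): buffer="mnrmdxmpmw" (len 10), cursors c1@1 c2@4 c3@9, authorship 1..2....3.
After op 2 (delete): buffer="nrdxmpw" (len 7), cursors c1@0 c2@2 c3@6, authorship .......
After op 3 (add_cursor(4)): buffer="nrdxmpw" (len 7), cursors c1@0 c2@2 c4@4 c3@6, authorship .......
After op 4 (delete): buffer="ndmw" (len 4), cursors c1@0 c2@1 c4@2 c3@3, authorship ....
After op 5 (move_right): buffer="ndmw" (len 4), cursors c1@1 c2@2 c4@3 c3@4, authorship ....
After op 6 (insert('g')): buffer="ngdgmgwg" (len 8), cursors c1@2 c2@4 c4@6 c3@8, authorship .1.2.4.3
Authorship (.=original, N=cursor N): . 1 . 2 . 4 . 3
Index 1: author = 1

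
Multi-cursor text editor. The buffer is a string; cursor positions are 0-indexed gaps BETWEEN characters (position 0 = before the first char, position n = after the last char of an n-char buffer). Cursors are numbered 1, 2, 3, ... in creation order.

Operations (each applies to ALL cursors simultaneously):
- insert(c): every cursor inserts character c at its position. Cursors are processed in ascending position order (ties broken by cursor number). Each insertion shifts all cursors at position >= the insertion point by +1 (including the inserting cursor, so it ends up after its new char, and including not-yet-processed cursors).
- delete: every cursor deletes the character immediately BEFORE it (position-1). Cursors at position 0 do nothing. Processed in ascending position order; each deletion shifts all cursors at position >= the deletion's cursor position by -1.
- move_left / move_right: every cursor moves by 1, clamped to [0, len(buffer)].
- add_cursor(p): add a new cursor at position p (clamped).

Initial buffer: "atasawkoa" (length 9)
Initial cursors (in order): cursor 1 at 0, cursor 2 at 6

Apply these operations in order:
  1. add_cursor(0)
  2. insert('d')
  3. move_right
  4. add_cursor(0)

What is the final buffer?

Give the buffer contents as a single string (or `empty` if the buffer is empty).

After op 1 (add_cursor(0)): buffer="atasawkoa" (len 9), cursors c1@0 c3@0 c2@6, authorship .........
After op 2 (insert('d')): buffer="ddatasawdkoa" (len 12), cursors c1@2 c3@2 c2@9, authorship 13......2...
After op 3 (move_right): buffer="ddatasawdkoa" (len 12), cursors c1@3 c3@3 c2@10, authorship 13......2...
After op 4 (add_cursor(0)): buffer="ddatasawdkoa" (len 12), cursors c4@0 c1@3 c3@3 c2@10, authorship 13......2...

Answer: ddatasawdkoa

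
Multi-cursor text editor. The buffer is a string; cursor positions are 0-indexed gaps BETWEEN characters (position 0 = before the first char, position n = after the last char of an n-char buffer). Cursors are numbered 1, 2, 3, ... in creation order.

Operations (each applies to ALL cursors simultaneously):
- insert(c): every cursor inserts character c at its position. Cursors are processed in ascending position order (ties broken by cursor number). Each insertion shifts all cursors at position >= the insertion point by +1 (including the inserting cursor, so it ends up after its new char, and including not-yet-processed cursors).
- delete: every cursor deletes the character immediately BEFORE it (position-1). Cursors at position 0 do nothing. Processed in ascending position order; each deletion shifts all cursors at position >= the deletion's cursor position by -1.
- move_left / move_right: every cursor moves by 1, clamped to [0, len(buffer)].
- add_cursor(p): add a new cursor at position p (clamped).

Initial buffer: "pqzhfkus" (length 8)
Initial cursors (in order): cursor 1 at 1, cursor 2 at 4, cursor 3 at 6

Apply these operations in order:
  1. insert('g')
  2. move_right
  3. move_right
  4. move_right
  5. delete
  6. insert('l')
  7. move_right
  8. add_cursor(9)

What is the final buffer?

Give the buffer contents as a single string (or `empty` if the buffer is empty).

After op 1 (insert('g')): buffer="pgqzhgfkgus" (len 11), cursors c1@2 c2@6 c3@9, authorship .1...2..3..
After op 2 (move_right): buffer="pgqzhgfkgus" (len 11), cursors c1@3 c2@7 c3@10, authorship .1...2..3..
After op 3 (move_right): buffer="pgqzhgfkgus" (len 11), cursors c1@4 c2@8 c3@11, authorship .1...2..3..
After op 4 (move_right): buffer="pgqzhgfkgus" (len 11), cursors c1@5 c2@9 c3@11, authorship .1...2..3..
After op 5 (delete): buffer="pgqzgfku" (len 8), cursors c1@4 c2@7 c3@8, authorship .1..2...
After op 6 (insert('l')): buffer="pgqzlgfklul" (len 11), cursors c1@5 c2@9 c3@11, authorship .1..12..2.3
After op 7 (move_right): buffer="pgqzlgfklul" (len 11), cursors c1@6 c2@10 c3@11, authorship .1..12..2.3
After op 8 (add_cursor(9)): buffer="pgqzlgfklul" (len 11), cursors c1@6 c4@9 c2@10 c3@11, authorship .1..12..2.3

Answer: pgqzlgfklul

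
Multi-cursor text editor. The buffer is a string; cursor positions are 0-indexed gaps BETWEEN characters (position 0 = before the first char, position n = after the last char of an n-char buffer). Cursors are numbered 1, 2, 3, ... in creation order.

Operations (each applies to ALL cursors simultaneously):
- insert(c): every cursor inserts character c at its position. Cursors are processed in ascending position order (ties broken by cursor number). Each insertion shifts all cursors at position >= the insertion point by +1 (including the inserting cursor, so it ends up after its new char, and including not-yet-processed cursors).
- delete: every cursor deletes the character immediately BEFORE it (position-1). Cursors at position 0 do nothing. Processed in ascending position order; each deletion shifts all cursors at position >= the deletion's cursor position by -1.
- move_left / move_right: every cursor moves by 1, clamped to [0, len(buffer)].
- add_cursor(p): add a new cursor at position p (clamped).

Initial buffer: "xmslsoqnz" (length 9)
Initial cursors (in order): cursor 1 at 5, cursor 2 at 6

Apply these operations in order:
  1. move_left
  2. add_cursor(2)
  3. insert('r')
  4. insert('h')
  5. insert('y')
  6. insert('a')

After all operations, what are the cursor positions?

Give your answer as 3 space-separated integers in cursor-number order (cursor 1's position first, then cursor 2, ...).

After op 1 (move_left): buffer="xmslsoqnz" (len 9), cursors c1@4 c2@5, authorship .........
After op 2 (add_cursor(2)): buffer="xmslsoqnz" (len 9), cursors c3@2 c1@4 c2@5, authorship .........
After op 3 (insert('r')): buffer="xmrslrsroqnz" (len 12), cursors c3@3 c1@6 c2@8, authorship ..3..1.2....
After op 4 (insert('h')): buffer="xmrhslrhsrhoqnz" (len 15), cursors c3@4 c1@8 c2@11, authorship ..33..11.22....
After op 5 (insert('y')): buffer="xmrhyslrhysrhyoqnz" (len 18), cursors c3@5 c1@10 c2@14, authorship ..333..111.222....
After op 6 (insert('a')): buffer="xmrhyaslrhyasrhyaoqnz" (len 21), cursors c3@6 c1@12 c2@17, authorship ..3333..1111.2222....

Answer: 12 17 6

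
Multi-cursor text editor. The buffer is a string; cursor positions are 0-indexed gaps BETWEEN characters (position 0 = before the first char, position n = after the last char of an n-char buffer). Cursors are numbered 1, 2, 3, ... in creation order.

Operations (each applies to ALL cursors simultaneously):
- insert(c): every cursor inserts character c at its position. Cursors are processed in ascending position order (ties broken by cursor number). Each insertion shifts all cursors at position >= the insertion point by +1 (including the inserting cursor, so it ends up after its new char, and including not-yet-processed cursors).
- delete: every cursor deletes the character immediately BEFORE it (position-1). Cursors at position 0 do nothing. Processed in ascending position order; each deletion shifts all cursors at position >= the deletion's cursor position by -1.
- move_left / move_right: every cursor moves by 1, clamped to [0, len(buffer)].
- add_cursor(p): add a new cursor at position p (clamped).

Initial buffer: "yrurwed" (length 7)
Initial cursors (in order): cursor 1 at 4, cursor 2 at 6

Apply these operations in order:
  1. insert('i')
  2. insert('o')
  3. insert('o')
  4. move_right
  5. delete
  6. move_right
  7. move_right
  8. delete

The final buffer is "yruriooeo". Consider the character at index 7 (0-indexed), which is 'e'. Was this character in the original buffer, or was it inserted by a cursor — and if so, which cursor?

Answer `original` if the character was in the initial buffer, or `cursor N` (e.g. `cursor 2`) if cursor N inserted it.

Answer: original

Derivation:
After op 1 (insert('i')): buffer="yruriweid" (len 9), cursors c1@5 c2@8, authorship ....1..2.
After op 2 (insert('o')): buffer="yrurioweiod" (len 11), cursors c1@6 c2@10, authorship ....11..22.
After op 3 (insert('o')): buffer="yruriooweiood" (len 13), cursors c1@7 c2@12, authorship ....111..222.
After op 4 (move_right): buffer="yruriooweiood" (len 13), cursors c1@8 c2@13, authorship ....111..222.
After op 5 (delete): buffer="yruriooeioo" (len 11), cursors c1@7 c2@11, authorship ....111.222
After op 6 (move_right): buffer="yruriooeioo" (len 11), cursors c1@8 c2@11, authorship ....111.222
After op 7 (move_right): buffer="yruriooeioo" (len 11), cursors c1@9 c2@11, authorship ....111.222
After op 8 (delete): buffer="yruriooeo" (len 9), cursors c1@8 c2@9, authorship ....111.2
Authorship (.=original, N=cursor N): . . . . 1 1 1 . 2
Index 7: author = original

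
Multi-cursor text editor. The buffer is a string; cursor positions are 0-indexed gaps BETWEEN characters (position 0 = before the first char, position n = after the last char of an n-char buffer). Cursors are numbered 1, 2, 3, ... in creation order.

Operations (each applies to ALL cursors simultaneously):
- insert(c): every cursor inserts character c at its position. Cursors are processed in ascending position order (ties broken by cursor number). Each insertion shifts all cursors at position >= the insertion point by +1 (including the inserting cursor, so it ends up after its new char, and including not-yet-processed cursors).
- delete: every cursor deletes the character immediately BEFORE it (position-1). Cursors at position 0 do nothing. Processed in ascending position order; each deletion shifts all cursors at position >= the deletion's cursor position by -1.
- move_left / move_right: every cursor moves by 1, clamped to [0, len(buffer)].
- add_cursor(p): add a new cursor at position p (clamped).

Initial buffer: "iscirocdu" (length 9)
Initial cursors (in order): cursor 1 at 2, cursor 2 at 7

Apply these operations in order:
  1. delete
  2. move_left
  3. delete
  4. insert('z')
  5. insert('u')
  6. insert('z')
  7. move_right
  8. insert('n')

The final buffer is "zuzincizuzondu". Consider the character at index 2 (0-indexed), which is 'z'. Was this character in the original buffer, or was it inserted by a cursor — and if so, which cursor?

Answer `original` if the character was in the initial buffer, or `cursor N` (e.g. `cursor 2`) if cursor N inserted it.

Answer: cursor 1

Derivation:
After op 1 (delete): buffer="icirodu" (len 7), cursors c1@1 c2@5, authorship .......
After op 2 (move_left): buffer="icirodu" (len 7), cursors c1@0 c2@4, authorship .......
After op 3 (delete): buffer="iciodu" (len 6), cursors c1@0 c2@3, authorship ......
After op 4 (insert('z')): buffer="zicizodu" (len 8), cursors c1@1 c2@5, authorship 1...2...
After op 5 (insert('u')): buffer="zuicizuodu" (len 10), cursors c1@2 c2@7, authorship 11...22...
After op 6 (insert('z')): buffer="zuzicizuzodu" (len 12), cursors c1@3 c2@9, authorship 111...222...
After op 7 (move_right): buffer="zuzicizuzodu" (len 12), cursors c1@4 c2@10, authorship 111...222...
After op 8 (insert('n')): buffer="zuzincizuzondu" (len 14), cursors c1@5 c2@12, authorship 111.1..222.2..
Authorship (.=original, N=cursor N): 1 1 1 . 1 . . 2 2 2 . 2 . .
Index 2: author = 1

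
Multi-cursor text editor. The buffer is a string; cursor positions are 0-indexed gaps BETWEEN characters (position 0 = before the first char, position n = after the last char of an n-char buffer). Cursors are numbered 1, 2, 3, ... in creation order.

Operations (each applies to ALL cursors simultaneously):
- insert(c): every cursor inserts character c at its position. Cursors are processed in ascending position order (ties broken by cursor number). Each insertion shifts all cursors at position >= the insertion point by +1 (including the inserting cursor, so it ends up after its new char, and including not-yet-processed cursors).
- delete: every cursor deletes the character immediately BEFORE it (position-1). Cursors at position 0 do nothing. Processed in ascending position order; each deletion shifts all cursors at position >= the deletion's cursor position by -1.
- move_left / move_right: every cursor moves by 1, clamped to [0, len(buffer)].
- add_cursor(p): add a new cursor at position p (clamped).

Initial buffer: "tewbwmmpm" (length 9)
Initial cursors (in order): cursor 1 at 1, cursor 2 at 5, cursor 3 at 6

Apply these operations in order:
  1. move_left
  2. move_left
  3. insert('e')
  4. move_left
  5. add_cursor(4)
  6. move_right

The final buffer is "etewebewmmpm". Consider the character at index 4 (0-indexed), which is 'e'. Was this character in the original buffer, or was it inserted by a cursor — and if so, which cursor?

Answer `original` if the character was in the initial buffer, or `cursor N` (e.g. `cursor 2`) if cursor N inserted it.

After op 1 (move_left): buffer="tewbwmmpm" (len 9), cursors c1@0 c2@4 c3@5, authorship .........
After op 2 (move_left): buffer="tewbwmmpm" (len 9), cursors c1@0 c2@3 c3@4, authorship .........
After op 3 (insert('e')): buffer="etewebewmmpm" (len 12), cursors c1@1 c2@5 c3@7, authorship 1...2.3.....
After op 4 (move_left): buffer="etewebewmmpm" (len 12), cursors c1@0 c2@4 c3@6, authorship 1...2.3.....
After op 5 (add_cursor(4)): buffer="etewebewmmpm" (len 12), cursors c1@0 c2@4 c4@4 c3@6, authorship 1...2.3.....
After op 6 (move_right): buffer="etewebewmmpm" (len 12), cursors c1@1 c2@5 c4@5 c3@7, authorship 1...2.3.....
Authorship (.=original, N=cursor N): 1 . . . 2 . 3 . . . . .
Index 4: author = 2

Answer: cursor 2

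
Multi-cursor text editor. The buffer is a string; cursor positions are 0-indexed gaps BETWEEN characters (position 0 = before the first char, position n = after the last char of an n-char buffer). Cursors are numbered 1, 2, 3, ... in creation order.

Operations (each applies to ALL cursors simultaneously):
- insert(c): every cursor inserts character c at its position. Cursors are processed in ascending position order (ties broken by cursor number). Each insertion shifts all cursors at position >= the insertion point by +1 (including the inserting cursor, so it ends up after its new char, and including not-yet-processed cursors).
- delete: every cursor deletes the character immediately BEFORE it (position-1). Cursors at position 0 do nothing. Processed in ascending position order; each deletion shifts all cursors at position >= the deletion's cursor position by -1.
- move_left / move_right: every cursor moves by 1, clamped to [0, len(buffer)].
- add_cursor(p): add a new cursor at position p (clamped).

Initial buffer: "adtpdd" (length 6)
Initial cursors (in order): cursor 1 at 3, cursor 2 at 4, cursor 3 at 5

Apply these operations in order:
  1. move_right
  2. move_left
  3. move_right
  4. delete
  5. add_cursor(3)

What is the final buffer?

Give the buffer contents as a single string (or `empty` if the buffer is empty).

Answer: adt

Derivation:
After op 1 (move_right): buffer="adtpdd" (len 6), cursors c1@4 c2@5 c3@6, authorship ......
After op 2 (move_left): buffer="adtpdd" (len 6), cursors c1@3 c2@4 c3@5, authorship ......
After op 3 (move_right): buffer="adtpdd" (len 6), cursors c1@4 c2@5 c3@6, authorship ......
After op 4 (delete): buffer="adt" (len 3), cursors c1@3 c2@3 c3@3, authorship ...
After op 5 (add_cursor(3)): buffer="adt" (len 3), cursors c1@3 c2@3 c3@3 c4@3, authorship ...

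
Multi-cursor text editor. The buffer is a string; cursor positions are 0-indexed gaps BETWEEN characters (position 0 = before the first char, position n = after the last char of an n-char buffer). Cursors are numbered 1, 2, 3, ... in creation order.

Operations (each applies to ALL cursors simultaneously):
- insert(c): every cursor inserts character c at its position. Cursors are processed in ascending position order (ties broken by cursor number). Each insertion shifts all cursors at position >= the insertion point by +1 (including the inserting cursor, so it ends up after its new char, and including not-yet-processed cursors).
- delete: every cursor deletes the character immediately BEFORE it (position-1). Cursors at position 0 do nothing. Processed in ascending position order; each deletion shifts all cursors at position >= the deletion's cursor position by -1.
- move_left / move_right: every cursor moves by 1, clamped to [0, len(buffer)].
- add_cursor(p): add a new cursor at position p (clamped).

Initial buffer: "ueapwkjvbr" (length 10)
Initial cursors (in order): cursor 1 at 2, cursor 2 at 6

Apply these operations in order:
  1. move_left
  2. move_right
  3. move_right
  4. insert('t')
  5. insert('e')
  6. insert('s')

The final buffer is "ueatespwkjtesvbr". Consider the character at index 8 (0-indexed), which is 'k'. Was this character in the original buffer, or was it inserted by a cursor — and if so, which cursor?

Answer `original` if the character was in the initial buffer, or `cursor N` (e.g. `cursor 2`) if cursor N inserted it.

Answer: original

Derivation:
After op 1 (move_left): buffer="ueapwkjvbr" (len 10), cursors c1@1 c2@5, authorship ..........
After op 2 (move_right): buffer="ueapwkjvbr" (len 10), cursors c1@2 c2@6, authorship ..........
After op 3 (move_right): buffer="ueapwkjvbr" (len 10), cursors c1@3 c2@7, authorship ..........
After op 4 (insert('t')): buffer="ueatpwkjtvbr" (len 12), cursors c1@4 c2@9, authorship ...1....2...
After op 5 (insert('e')): buffer="ueatepwkjtevbr" (len 14), cursors c1@5 c2@11, authorship ...11....22...
After op 6 (insert('s')): buffer="ueatespwkjtesvbr" (len 16), cursors c1@6 c2@13, authorship ...111....222...
Authorship (.=original, N=cursor N): . . . 1 1 1 . . . . 2 2 2 . . .
Index 8: author = original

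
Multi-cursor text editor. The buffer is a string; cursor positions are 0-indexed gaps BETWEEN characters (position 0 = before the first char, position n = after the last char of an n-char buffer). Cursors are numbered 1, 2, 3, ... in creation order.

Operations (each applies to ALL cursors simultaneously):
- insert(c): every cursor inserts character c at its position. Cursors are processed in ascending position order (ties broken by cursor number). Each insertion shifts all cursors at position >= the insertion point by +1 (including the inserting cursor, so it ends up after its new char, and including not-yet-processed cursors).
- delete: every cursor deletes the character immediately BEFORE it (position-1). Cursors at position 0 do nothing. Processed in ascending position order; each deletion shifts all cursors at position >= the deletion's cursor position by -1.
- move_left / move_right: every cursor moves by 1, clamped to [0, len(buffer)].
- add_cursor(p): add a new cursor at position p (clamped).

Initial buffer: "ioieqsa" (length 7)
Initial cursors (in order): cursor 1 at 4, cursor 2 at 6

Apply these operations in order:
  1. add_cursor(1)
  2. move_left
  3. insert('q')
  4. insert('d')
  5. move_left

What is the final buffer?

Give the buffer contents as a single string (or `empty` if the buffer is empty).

After op 1 (add_cursor(1)): buffer="ioieqsa" (len 7), cursors c3@1 c1@4 c2@6, authorship .......
After op 2 (move_left): buffer="ioieqsa" (len 7), cursors c3@0 c1@3 c2@5, authorship .......
After op 3 (insert('q')): buffer="qioiqeqqsa" (len 10), cursors c3@1 c1@5 c2@8, authorship 3...1..2..
After op 4 (insert('d')): buffer="qdioiqdeqqdsa" (len 13), cursors c3@2 c1@7 c2@11, authorship 33...11..22..
After op 5 (move_left): buffer="qdioiqdeqqdsa" (len 13), cursors c3@1 c1@6 c2@10, authorship 33...11..22..

Answer: qdioiqdeqqdsa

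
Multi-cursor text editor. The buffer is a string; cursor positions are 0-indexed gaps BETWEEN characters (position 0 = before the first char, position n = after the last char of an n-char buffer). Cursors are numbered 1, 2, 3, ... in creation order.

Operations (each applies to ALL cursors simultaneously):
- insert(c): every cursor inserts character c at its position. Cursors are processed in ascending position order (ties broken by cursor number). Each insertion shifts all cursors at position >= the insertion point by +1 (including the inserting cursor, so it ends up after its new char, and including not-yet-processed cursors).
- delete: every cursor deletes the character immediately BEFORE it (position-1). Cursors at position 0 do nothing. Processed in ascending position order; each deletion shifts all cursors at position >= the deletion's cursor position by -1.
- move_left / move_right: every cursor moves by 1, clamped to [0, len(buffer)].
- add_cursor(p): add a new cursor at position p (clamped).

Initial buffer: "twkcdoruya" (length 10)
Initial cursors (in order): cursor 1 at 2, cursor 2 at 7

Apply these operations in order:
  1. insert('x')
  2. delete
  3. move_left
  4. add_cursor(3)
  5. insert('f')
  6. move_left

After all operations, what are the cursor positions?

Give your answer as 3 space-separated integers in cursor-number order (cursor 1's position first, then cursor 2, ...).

Answer: 1 8 4

Derivation:
After op 1 (insert('x')): buffer="twxkcdorxuya" (len 12), cursors c1@3 c2@9, authorship ..1.....2...
After op 2 (delete): buffer="twkcdoruya" (len 10), cursors c1@2 c2@7, authorship ..........
After op 3 (move_left): buffer="twkcdoruya" (len 10), cursors c1@1 c2@6, authorship ..........
After op 4 (add_cursor(3)): buffer="twkcdoruya" (len 10), cursors c1@1 c3@3 c2@6, authorship ..........
After op 5 (insert('f')): buffer="tfwkfcdofruya" (len 13), cursors c1@2 c3@5 c2@9, authorship .1..3...2....
After op 6 (move_left): buffer="tfwkfcdofruya" (len 13), cursors c1@1 c3@4 c2@8, authorship .1..3...2....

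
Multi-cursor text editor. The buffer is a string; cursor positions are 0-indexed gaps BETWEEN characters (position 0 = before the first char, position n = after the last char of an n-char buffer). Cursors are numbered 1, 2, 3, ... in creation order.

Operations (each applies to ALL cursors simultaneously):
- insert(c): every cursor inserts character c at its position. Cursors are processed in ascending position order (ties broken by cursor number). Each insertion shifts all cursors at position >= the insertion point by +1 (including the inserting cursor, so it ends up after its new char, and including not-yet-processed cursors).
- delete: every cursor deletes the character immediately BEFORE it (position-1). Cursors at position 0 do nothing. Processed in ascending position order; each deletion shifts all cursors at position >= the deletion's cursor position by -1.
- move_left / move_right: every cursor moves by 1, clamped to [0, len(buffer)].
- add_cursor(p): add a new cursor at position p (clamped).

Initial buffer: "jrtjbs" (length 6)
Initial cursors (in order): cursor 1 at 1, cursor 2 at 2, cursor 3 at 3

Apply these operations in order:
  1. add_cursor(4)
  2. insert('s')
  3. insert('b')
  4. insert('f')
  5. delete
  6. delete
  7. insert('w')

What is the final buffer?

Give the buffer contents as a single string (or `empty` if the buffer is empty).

After op 1 (add_cursor(4)): buffer="jrtjbs" (len 6), cursors c1@1 c2@2 c3@3 c4@4, authorship ......
After op 2 (insert('s')): buffer="jsrstsjsbs" (len 10), cursors c1@2 c2@4 c3@6 c4@8, authorship .1.2.3.4..
After op 3 (insert('b')): buffer="jsbrsbtsbjsbbs" (len 14), cursors c1@3 c2@6 c3@9 c4@12, authorship .11.22.33.44..
After op 4 (insert('f')): buffer="jsbfrsbftsbfjsbfbs" (len 18), cursors c1@4 c2@8 c3@12 c4@16, authorship .111.222.333.444..
After op 5 (delete): buffer="jsbrsbtsbjsbbs" (len 14), cursors c1@3 c2@6 c3@9 c4@12, authorship .11.22.33.44..
After op 6 (delete): buffer="jsrstsjsbs" (len 10), cursors c1@2 c2@4 c3@6 c4@8, authorship .1.2.3.4..
After op 7 (insert('w')): buffer="jswrswtswjswbs" (len 14), cursors c1@3 c2@6 c3@9 c4@12, authorship .11.22.33.44..

Answer: jswrswtswjswbs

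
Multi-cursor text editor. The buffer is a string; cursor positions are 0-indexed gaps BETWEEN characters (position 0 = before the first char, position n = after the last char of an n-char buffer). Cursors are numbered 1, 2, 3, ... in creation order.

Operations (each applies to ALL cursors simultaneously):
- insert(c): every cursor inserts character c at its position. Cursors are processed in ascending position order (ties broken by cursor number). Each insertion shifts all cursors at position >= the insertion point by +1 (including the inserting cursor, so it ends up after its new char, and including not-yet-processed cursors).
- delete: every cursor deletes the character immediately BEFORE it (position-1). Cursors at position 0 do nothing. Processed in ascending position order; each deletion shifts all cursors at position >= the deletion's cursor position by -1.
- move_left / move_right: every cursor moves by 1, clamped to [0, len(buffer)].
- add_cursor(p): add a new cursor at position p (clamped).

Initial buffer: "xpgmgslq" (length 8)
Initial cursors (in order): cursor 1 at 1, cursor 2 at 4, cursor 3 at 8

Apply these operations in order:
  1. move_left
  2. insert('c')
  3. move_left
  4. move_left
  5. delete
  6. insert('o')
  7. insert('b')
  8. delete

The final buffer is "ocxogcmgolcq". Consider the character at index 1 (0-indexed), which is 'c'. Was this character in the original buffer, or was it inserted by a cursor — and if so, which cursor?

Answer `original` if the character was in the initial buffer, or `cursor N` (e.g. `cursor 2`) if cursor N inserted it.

Answer: cursor 1

Derivation:
After op 1 (move_left): buffer="xpgmgslq" (len 8), cursors c1@0 c2@3 c3@7, authorship ........
After op 2 (insert('c')): buffer="cxpgcmgslcq" (len 11), cursors c1@1 c2@5 c3@10, authorship 1...2....3.
After op 3 (move_left): buffer="cxpgcmgslcq" (len 11), cursors c1@0 c2@4 c3@9, authorship 1...2....3.
After op 4 (move_left): buffer="cxpgcmgslcq" (len 11), cursors c1@0 c2@3 c3@8, authorship 1...2....3.
After op 5 (delete): buffer="cxgcmglcq" (len 9), cursors c1@0 c2@2 c3@6, authorship 1..2...3.
After op 6 (insert('o')): buffer="ocxogcmgolcq" (len 12), cursors c1@1 c2@4 c3@9, authorship 11.2.2..3.3.
After op 7 (insert('b')): buffer="obcxobgcmgoblcq" (len 15), cursors c1@2 c2@6 c3@12, authorship 111.22.2..33.3.
After op 8 (delete): buffer="ocxogcmgolcq" (len 12), cursors c1@1 c2@4 c3@9, authorship 11.2.2..3.3.
Authorship (.=original, N=cursor N): 1 1 . 2 . 2 . . 3 . 3 .
Index 1: author = 1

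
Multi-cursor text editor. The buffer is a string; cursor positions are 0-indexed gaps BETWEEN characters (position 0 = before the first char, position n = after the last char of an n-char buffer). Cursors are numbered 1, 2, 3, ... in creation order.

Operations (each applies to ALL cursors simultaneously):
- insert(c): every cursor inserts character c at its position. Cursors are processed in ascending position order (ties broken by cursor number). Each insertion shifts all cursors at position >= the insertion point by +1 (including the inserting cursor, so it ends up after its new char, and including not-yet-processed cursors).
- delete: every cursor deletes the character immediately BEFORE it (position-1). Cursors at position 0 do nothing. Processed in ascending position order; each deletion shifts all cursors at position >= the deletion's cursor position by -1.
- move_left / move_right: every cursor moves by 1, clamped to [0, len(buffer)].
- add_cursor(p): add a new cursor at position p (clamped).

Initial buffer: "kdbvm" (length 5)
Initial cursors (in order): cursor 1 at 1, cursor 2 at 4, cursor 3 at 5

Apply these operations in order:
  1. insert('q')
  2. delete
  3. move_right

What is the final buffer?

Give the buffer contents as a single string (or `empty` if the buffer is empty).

After op 1 (insert('q')): buffer="kqdbvqmq" (len 8), cursors c1@2 c2@6 c3@8, authorship .1...2.3
After op 2 (delete): buffer="kdbvm" (len 5), cursors c1@1 c2@4 c3@5, authorship .....
After op 3 (move_right): buffer="kdbvm" (len 5), cursors c1@2 c2@5 c3@5, authorship .....

Answer: kdbvm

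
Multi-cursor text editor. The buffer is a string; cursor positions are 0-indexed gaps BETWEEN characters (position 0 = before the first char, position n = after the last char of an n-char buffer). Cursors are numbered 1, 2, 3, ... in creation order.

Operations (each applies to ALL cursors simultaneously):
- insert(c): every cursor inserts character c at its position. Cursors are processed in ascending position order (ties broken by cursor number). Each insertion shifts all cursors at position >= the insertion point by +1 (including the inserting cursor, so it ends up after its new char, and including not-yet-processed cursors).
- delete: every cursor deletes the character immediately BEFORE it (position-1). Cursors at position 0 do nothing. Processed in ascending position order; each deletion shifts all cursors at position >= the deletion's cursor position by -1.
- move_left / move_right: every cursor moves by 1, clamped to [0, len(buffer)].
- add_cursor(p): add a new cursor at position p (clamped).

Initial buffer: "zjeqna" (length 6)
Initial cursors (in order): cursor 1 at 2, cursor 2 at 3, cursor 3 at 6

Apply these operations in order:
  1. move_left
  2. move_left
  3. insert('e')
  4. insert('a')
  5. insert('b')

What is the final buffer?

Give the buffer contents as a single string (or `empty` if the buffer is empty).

Answer: eabzeabjeqeabna

Derivation:
After op 1 (move_left): buffer="zjeqna" (len 6), cursors c1@1 c2@2 c3@5, authorship ......
After op 2 (move_left): buffer="zjeqna" (len 6), cursors c1@0 c2@1 c3@4, authorship ......
After op 3 (insert('e')): buffer="ezejeqena" (len 9), cursors c1@1 c2@3 c3@7, authorship 1.2...3..
After op 4 (insert('a')): buffer="eazeajeqeana" (len 12), cursors c1@2 c2@5 c3@10, authorship 11.22...33..
After op 5 (insert('b')): buffer="eabzeabjeqeabna" (len 15), cursors c1@3 c2@7 c3@13, authorship 111.222...333..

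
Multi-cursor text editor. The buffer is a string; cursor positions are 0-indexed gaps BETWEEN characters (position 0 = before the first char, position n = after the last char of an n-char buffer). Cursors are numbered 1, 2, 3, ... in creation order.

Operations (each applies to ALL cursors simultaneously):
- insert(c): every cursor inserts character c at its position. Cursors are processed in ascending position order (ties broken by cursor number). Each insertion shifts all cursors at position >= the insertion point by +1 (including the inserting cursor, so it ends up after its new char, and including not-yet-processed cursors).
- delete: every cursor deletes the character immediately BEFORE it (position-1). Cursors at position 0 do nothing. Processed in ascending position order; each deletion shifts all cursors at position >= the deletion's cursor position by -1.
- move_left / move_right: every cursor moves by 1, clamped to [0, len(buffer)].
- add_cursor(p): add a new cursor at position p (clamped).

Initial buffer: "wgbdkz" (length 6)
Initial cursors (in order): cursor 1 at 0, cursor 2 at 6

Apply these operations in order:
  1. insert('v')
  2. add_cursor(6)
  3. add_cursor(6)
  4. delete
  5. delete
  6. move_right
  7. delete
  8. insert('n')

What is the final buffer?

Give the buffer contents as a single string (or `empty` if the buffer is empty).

After op 1 (insert('v')): buffer="vwgbdkzv" (len 8), cursors c1@1 c2@8, authorship 1......2
After op 2 (add_cursor(6)): buffer="vwgbdkzv" (len 8), cursors c1@1 c3@6 c2@8, authorship 1......2
After op 3 (add_cursor(6)): buffer="vwgbdkzv" (len 8), cursors c1@1 c3@6 c4@6 c2@8, authorship 1......2
After op 4 (delete): buffer="wgbz" (len 4), cursors c1@0 c3@3 c4@3 c2@4, authorship ....
After op 5 (delete): buffer="w" (len 1), cursors c1@0 c2@1 c3@1 c4@1, authorship .
After op 6 (move_right): buffer="w" (len 1), cursors c1@1 c2@1 c3@1 c4@1, authorship .
After op 7 (delete): buffer="" (len 0), cursors c1@0 c2@0 c3@0 c4@0, authorship 
After op 8 (insert('n')): buffer="nnnn" (len 4), cursors c1@4 c2@4 c3@4 c4@4, authorship 1234

Answer: nnnn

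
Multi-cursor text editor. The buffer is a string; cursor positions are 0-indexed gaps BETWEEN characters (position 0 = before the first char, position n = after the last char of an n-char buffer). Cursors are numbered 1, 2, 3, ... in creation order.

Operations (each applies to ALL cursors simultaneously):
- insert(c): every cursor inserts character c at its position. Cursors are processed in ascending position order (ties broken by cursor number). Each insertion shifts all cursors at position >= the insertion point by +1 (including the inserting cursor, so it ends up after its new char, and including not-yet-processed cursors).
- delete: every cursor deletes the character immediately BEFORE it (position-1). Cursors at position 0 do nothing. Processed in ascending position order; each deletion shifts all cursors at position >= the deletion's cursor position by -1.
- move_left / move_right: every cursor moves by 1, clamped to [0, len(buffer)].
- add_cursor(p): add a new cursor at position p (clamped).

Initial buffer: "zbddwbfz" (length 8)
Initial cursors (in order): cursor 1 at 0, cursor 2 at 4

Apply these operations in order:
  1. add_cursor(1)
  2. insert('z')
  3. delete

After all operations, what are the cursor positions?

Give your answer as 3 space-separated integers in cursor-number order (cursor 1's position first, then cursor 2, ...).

Answer: 0 4 1

Derivation:
After op 1 (add_cursor(1)): buffer="zbddwbfz" (len 8), cursors c1@0 c3@1 c2@4, authorship ........
After op 2 (insert('z')): buffer="zzzbddzwbfz" (len 11), cursors c1@1 c3@3 c2@7, authorship 1.3...2....
After op 3 (delete): buffer="zbddwbfz" (len 8), cursors c1@0 c3@1 c2@4, authorship ........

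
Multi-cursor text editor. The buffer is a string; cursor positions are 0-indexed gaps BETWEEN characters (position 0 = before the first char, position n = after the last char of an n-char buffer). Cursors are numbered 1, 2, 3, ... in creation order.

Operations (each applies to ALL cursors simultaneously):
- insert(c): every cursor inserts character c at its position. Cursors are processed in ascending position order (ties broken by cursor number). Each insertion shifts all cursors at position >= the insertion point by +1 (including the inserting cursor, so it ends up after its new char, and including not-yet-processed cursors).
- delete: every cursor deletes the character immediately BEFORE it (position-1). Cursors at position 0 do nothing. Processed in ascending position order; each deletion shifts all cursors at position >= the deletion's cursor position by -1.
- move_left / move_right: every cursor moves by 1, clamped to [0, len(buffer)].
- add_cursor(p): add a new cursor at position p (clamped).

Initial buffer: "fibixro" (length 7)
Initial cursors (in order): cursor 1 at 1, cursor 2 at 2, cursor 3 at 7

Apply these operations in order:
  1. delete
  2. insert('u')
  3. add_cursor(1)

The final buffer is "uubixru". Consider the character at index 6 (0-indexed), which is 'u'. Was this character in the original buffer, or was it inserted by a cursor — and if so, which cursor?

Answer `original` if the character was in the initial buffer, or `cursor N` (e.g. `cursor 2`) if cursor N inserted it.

After op 1 (delete): buffer="bixr" (len 4), cursors c1@0 c2@0 c3@4, authorship ....
After op 2 (insert('u')): buffer="uubixru" (len 7), cursors c1@2 c2@2 c3@7, authorship 12....3
After op 3 (add_cursor(1)): buffer="uubixru" (len 7), cursors c4@1 c1@2 c2@2 c3@7, authorship 12....3
Authorship (.=original, N=cursor N): 1 2 . . . . 3
Index 6: author = 3

Answer: cursor 3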